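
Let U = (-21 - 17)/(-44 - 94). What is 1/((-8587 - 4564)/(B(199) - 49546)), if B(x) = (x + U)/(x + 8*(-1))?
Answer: 652952984/173317029 ≈ 3.7674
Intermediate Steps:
U = 19/69 (U = -38/(-138) = -38*(-1/138) = 19/69 ≈ 0.27536)
B(x) = (19/69 + x)/(-8 + x) (B(x) = (x + 19/69)/(x + 8*(-1)) = (19/69 + x)/(x - 8) = (19/69 + x)/(-8 + x))
1/((-8587 - 4564)/(B(199) - 49546)) = 1/((-8587 - 4564)/((19/69 + 199)/(-8 + 199) - 49546)) = 1/(-13151/((13750/69)/191 - 49546)) = 1/(-13151/((1/191)*(13750/69) - 49546)) = 1/(-13151/(13750/13179 - 49546)) = 1/(-13151/(-652952984/13179)) = 1/(-13151*(-13179/652952984)) = 1/(173317029/652952984) = 652952984/173317029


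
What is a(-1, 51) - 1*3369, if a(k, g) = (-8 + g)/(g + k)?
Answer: -168407/50 ≈ -3368.1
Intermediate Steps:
a(k, g) = (-8 + g)/(g + k)
a(-1, 51) - 1*3369 = (-8 + 51)/(51 - 1) - 1*3369 = 43/50 - 3369 = -168407/50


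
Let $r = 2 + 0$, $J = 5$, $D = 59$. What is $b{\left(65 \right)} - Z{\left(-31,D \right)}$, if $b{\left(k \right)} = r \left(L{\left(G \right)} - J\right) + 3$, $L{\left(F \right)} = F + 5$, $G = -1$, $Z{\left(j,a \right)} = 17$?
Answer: $-16$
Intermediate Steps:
$r = 2$
$L{\left(F \right)} = 5 + F$
$b{\left(k \right)} = 1$ ($b{\left(k \right)} = 2 \left(\left(5 - 1\right) - 5\right) + 3 = 2 \left(4 - 5\right) + 3 = 2 \left(-1\right) + 3 = -2 + 3 = 1$)
$b{\left(65 \right)} - Z{\left(-31,D \right)} = 1 - 17 = -16$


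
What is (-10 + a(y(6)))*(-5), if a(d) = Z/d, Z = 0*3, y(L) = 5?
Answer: 50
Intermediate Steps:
Z = 0
a(d) = 0 (a(d) = 0/d = 0)
(-10 + a(y(6)))*(-5) = (-10 + 0)*(-5) = -10*(-5) = 50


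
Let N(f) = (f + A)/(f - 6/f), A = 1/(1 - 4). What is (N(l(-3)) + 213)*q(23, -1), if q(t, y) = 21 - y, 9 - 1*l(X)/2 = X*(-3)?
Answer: 4686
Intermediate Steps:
l(X) = 18 + 6*X (l(X) = 18 - 2*X*(-3) = 18 - (-6)*X = 18 + 6*X)
A = -⅓ (A = 1/(-3) = -⅓ ≈ -0.33333)
N(f) = (-⅓ + f)/(f - 6/f) (N(f) = (f - ⅓)/(f - 6/f) = (-⅓ + f)/(f - 6/f))
(N(l(-3)) + 213)*q(23, -1) = ((18 + 6*(-3))*(-1 + 3*(18 + 6*(-3)))/(3*(-6 + (18 + 6*(-3))²)) + 213)*(21 - 1*(-1)) = ((18 - 18)*(-1 + 3*(18 - 18))/(3*(-6 + (18 - 18)²)) + 213)*(21 + 1) = ((⅓)*0*(-1 + 3*0)/(-6 + 0²) + 213)*22 = ((⅓)*0*(-1 + 0)/(-6 + 0) + 213)*22 = ((⅓)*0*(-1)/(-6) + 213)*22 = ((⅓)*0*(-⅙)*(-1) + 213)*22 = (0 + 213)*22 = 213*22 = 4686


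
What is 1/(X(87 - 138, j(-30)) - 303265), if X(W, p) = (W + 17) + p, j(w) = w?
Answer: -1/303329 ≈ -3.2968e-6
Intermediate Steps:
X(W, p) = 17 + W + p (X(W, p) = (17 + W) + p = 17 + W + p)
1/(X(87 - 138, j(-30)) - 303265) = 1/((17 + (87 - 138) - 30) - 303265) = 1/((17 - 51 - 30) - 303265) = 1/(-64 - 303265) = 1/(-303329) = -1/303329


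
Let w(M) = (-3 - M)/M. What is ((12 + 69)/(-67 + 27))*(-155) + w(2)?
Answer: 2491/8 ≈ 311.38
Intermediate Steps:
w(M) = (-3 - M)/M
((12 + 69)/(-67 + 27))*(-155) + w(2) = ((12 + 69)/(-67 + 27))*(-155) + (-3 - 1*2)/2 = (81/(-40))*(-155) + (-3 - 2)/2 = (81*(-1/40))*(-155) + (½)*(-5) = -81/40*(-155) - 5/2 = 2511/8 - 5/2 = 2491/8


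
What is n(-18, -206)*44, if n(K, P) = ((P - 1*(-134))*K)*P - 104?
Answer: -11751520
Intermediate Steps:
n(K, P) = -104 + K*P*(134 + P) (n(K, P) = ((P + 134)*K)*P - 104 = ((134 + P)*K)*P - 104 = (K*(134 + P))*P - 104 = K*P*(134 + P) - 104 = -104 + K*P*(134 + P))
n(-18, -206)*44 = (-104 - 18*(-206)² + 134*(-18)*(-206))*44 = (-104 - 18*42436 + 496872)*44 = (-104 - 763848 + 496872)*44 = -267080*44 = -11751520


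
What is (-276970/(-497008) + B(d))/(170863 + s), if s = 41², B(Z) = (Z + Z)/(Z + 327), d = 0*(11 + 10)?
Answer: 138485/42877874176 ≈ 3.2298e-6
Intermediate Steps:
d = 0 (d = 0*21 = 0)
B(Z) = 2*Z/(327 + Z) (B(Z) = (2*Z)/(327 + Z) = 2*Z/(327 + Z))
s = 1681
(-276970/(-497008) + B(d))/(170863 + s) = (-276970/(-497008) + 2*0/(327 + 0))/(170863 + 1681) = (-276970*(-1/497008) + 2*0/327)/172544 = (138485/248504 + 2*0*(1/327))*(1/172544) = (138485/248504 + 0)*(1/172544) = (138485/248504)*(1/172544) = 138485/42877874176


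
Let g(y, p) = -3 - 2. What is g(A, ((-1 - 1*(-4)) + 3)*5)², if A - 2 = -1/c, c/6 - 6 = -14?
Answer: 25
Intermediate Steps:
c = -48 (c = 36 + 6*(-14) = 36 - 84 = -48)
A = 97/48 (A = 2 - 1/(-48) = 2 - 1*(-1/48) = 2 + 1/48 = 97/48 ≈ 2.0208)
g(y, p) = -5
g(A, ((-1 - 1*(-4)) + 3)*5)² = (-5)² = 25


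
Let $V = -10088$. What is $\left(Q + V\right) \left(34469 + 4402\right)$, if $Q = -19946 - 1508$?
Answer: $-1226069082$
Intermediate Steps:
$Q = -21454$ ($Q = -19946 - 1508 = -21454$)
$\left(Q + V\right) \left(34469 + 4402\right) = \left(-21454 - 10088\right) \left(34469 + 4402\right) = \left(-31542\right) 38871 = -1226069082$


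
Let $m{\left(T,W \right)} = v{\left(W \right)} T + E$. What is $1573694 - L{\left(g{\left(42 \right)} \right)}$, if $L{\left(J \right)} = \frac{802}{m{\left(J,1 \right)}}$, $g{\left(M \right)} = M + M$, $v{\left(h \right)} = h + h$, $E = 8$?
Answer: $\frac{138484671}{88} \approx 1.5737 \cdot 10^{6}$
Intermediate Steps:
$v{\left(h \right)} = 2 h$
$g{\left(M \right)} = 2 M$
$m{\left(T,W \right)} = 8 + 2 T W$ ($m{\left(T,W \right)} = 2 W T + 8 = 2 T W + 8 = 8 + 2 T W$)
$L{\left(J \right)} = \frac{802}{8 + 2 J}$ ($L{\left(J \right)} = \frac{802}{8 + 2 J 1} = \frac{802}{8 + 2 J}$)
$1573694 - L{\left(g{\left(42 \right)} \right)} = 1573694 - \frac{401}{4 + 2 \cdot 42} = 1573694 - \frac{401}{4 + 84} = 1573694 - \frac{401}{88} = \frac{138484671}{88}$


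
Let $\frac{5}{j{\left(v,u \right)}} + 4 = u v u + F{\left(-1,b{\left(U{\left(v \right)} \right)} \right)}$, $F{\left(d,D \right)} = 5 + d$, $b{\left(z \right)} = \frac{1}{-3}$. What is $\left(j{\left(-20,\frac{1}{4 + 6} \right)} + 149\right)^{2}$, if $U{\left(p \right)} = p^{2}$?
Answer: $15376$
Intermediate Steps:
$b{\left(z \right)} = - \frac{1}{3}$
$j{\left(v,u \right)} = \frac{5}{u^{2} v}$ ($j{\left(v,u \right)} = \frac{5}{-4 + \left(u v u + \left(5 - 1\right)\right)} = \frac{5}{-4 + \left(v u^{2} + 4\right)} = \frac{5}{-4 + \left(4 + v u^{2}\right)} = \frac{5}{v u^{2}} = 5 \frac{1}{u^{2} v} = \frac{5}{u^{2} v}$)
$\left(j{\left(-20,\frac{1}{4 + 6} \right)} + 149\right)^{2} = \left(\frac{5}{\frac{1}{\left(4 + 6\right)^{2}} \left(-20\right)} + 149\right)^{2} = \left(5 \frac{1}{\frac{1}{100}} \left(- \frac{1}{20}\right) + 149\right)^{2} = \left(5 \frac{1}{(\frac{1}{10})^{2}} \left(- \frac{1}{20}\right) + 149\right)^{2} = \left(5 \cdot 100 \left(- \frac{1}{20}\right) + 149\right)^{2} = \left(-25 + 149\right)^{2} = 124^{2} = 15376$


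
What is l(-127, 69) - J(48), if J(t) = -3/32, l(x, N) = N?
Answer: 2211/32 ≈ 69.094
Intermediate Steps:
J(t) = -3/32 (J(t) = -3*1/32 = -3/32)
l(-127, 69) - J(48) = 69 - 1*(-3/32) = 69 + 3/32 = 2211/32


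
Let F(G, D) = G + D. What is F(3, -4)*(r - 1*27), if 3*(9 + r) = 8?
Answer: 100/3 ≈ 33.333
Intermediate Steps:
r = -19/3 (r = -9 + (1/3)*8 = -9 + 8/3 = -19/3 ≈ -6.3333)
F(G, D) = D + G
F(3, -4)*(r - 1*27) = (-4 + 3)*(-19/3 - 1*27) = -(-19/3 - 27) = -1*(-100/3) = 100/3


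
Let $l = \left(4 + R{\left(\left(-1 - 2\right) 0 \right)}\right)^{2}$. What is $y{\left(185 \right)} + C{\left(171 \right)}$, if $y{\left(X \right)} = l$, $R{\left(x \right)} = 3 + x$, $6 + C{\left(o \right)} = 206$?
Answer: $249$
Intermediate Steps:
$C{\left(o \right)} = 200$ ($C{\left(o \right)} = -6 + 206 = 200$)
$l = 49$ ($l = \left(4 + \left(3 + \left(-1 - 2\right) 0\right)\right)^{2} = \left(4 + \left(3 - 0\right)\right)^{2} = \left(4 + \left(3 + 0\right)\right)^{2} = \left(4 + 3\right)^{2} = 7^{2} = 49$)
$y{\left(X \right)} = 49$
$y{\left(185 \right)} + C{\left(171 \right)} = 49 + 200 = 249$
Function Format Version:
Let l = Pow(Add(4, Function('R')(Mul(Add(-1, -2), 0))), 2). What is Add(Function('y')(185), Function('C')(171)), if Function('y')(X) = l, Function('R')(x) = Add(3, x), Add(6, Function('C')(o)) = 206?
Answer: 249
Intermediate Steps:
Function('C')(o) = 200 (Function('C')(o) = Add(-6, 206) = 200)
l = 49 (l = Pow(Add(4, Add(3, Mul(Add(-1, -2), 0))), 2) = Pow(Add(4, Add(3, Mul(-3, 0))), 2) = Pow(Add(4, Add(3, 0)), 2) = Pow(Add(4, 3), 2) = Pow(7, 2) = 49)
Function('y')(X) = 49
Add(Function('y')(185), Function('C')(171)) = Add(49, 200) = 249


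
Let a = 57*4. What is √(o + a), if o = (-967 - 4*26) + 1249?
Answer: √406 ≈ 20.149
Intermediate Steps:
a = 228
o = 178 (o = (-967 - 104) + 1249 = -1071 + 1249 = 178)
√(o + a) = √(178 + 228) = √406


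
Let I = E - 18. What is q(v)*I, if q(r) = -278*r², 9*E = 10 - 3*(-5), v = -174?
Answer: 128121304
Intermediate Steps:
E = 25/9 (E = (10 - 3*(-5))/9 = (10 + 15)/9 = (⅑)*25 = 25/9 ≈ 2.7778)
I = -137/9 (I = 25/9 - 18 = -137/9 ≈ -15.222)
q(v)*I = -278*(-174)²*(-137/9) = -278*30276*(-137/9) = -8416728*(-137/9) = 128121304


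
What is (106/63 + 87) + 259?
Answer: 21904/63 ≈ 347.68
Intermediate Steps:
(106/63 + 87) + 259 = 5587/63 + 259 = 21904/63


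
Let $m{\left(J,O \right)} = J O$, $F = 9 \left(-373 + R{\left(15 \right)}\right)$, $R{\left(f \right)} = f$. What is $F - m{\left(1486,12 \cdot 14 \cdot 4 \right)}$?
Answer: $-1001814$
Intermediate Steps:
$F = -3222$ ($F = 9 \left(-373 + 15\right) = 9 \left(-358\right) = -3222$)
$F - m{\left(1486,12 \cdot 14 \cdot 4 \right)} = -3222 - 1486 \cdot 12 \cdot 14 \cdot 4 = -3222 - 1486 \cdot 168 \cdot 4 = -3222 - 1486 \cdot 672 = -3222 - 998592 = -1001814$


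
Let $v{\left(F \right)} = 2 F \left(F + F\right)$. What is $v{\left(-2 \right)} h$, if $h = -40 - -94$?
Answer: $864$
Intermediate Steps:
$v{\left(F \right)} = 4 F^{2}$ ($v{\left(F \right)} = 2 F 2 F = 4 F^{2}$)
$h = 54$ ($h = -40 + 94 = 54$)
$v{\left(-2 \right)} h = 4 \left(-2\right)^{2} \cdot 54 = 4 \cdot 4 \cdot 54 = 16 \cdot 54 = 864$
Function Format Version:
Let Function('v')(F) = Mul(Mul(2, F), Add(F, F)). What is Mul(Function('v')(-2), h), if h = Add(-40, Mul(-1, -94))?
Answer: 864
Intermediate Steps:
Function('v')(F) = Mul(4, Pow(F, 2)) (Function('v')(F) = Mul(Mul(2, F), Mul(2, F)) = Mul(4, Pow(F, 2)))
h = 54 (h = Add(-40, 94) = 54)
Mul(Function('v')(-2), h) = Mul(Mul(4, Pow(-2, 2)), 54) = Mul(Mul(4, 4), 54) = Mul(16, 54) = 864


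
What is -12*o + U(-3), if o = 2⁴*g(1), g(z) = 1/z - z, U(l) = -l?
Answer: 3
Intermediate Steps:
o = 0 (o = 2⁴*(1/1 - 1*1) = 16*(1 - 1) = 16*0 = 0)
-12*o + U(-3) = -12*0 - 1*(-3) = 0 + 3 = 3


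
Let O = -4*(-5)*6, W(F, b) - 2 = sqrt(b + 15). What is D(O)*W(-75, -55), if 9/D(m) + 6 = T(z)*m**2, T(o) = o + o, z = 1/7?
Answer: 21/4793 + 21*I*sqrt(10)/4793 ≈ 0.0043814 + 0.013855*I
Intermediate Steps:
z = 1/7 ≈ 0.14286
T(o) = 2*o
W(F, b) = 2 + sqrt(15 + b) (W(F, b) = 2 + sqrt(b + 15) = 2 + sqrt(15 + b))
O = 120 (O = 20*6 = 120)
D(m) = 9/(-6 + 2*m**2/7) (D(m) = 9/(-6 + (2*(1/7))*m**2) = 9/(-6 + 2*m**2/7))
D(O)*W(-75, -55) = (63/(2*(-21 + 120**2)))*(2 + sqrt(15 - 55)) = (63/(2*(-21 + 14400)))*(2 + sqrt(-40)) = ((63/2)/14379)*(2 + 2*I*sqrt(10)) = ((63/2)*(1/14379))*(2 + 2*I*sqrt(10)) = 21*(2 + 2*I*sqrt(10))/9586 = 21/4793 + 21*I*sqrt(10)/4793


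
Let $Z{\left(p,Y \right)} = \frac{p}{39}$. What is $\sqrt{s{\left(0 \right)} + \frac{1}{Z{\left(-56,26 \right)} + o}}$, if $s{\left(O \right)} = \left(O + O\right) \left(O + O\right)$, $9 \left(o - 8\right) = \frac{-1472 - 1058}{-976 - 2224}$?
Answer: $\frac{24 \sqrt{16188185}}{249049} \approx 0.38773$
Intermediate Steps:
$o = \frac{23293}{2880}$ ($o = 8 + \frac{\left(-1472 - 1058\right) \frac{1}{-976 - 2224}}{9} = 8 + \frac{\left(-2530\right) \frac{1}{-3200}}{9} = 8 + \frac{\left(-2530\right) \left(- \frac{1}{3200}\right)}{9} = 8 + \frac{1}{9} \cdot \frac{253}{320} = 8 + \frac{253}{2880} = \frac{23293}{2880} \approx 8.0878$)
$s{\left(O \right)} = 4 O^{2}$ ($s{\left(O \right)} = 2 O 2 O = 4 O^{2}$)
$Z{\left(p,Y \right)} = \frac{p}{39}$ ($Z{\left(p,Y \right)} = p \frac{1}{39} = \frac{p}{39}$)
$\sqrt{s{\left(0 \right)} + \frac{1}{Z{\left(-56,26 \right)} + o}} = \sqrt{4 \cdot 0^{2} + \frac{1}{\frac{1}{39} \left(-56\right) + \frac{23293}{2880}}} = \sqrt{4 \cdot 0 + \frac{1}{- \frac{56}{39} + \frac{23293}{2880}}} = \sqrt{0 + \frac{1}{\frac{249049}{37440}}} = \sqrt{0 + \frac{37440}{249049}} = \sqrt{\frac{37440}{249049}} = \frac{24 \sqrt{16188185}}{249049}$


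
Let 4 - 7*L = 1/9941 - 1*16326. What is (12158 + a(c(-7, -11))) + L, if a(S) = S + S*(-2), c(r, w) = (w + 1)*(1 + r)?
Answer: 1004200055/69587 ≈ 14431.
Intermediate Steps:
L = 162336529/69587 (L = 4/7 - (1/9941 - 1*16326)/7 = 4/7 - (1/9941 - 16326)/7 = 4/7 - 1/7*(-162296765/9941) = 4/7 + 162296765/69587 = 162336529/69587 ≈ 2332.9)
c(r, w) = (1 + r)*(1 + w) (c(r, w) = (1 + w)*(1 + r) = (1 + r)*(1 + w))
a(S) = -S (a(S) = S - 2*S = -S)
(12158 + a(c(-7, -11))) + L = (12158 - (1 - 7 - 11 - 7*(-11))) + 162336529/69587 = (12158 - (1 - 7 - 11 + 77)) + 162336529/69587 = (12158 - 1*60) + 162336529/69587 = (12158 - 60) + 162336529/69587 = 12098 + 162336529/69587 = 1004200055/69587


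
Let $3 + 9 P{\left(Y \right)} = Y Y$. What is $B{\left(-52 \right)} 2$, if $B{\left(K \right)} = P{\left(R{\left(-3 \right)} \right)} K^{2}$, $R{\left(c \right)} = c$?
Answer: $\frac{10816}{3} \approx 3605.3$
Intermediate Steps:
$P{\left(Y \right)} = - \frac{1}{3} + \frac{Y^{2}}{9}$ ($P{\left(Y \right)} = - \frac{1}{3} + \frac{Y Y}{9} = - \frac{1}{3} + \frac{Y^{2}}{9}$)
$B{\left(K \right)} = \frac{2 K^{2}}{3}$ ($B{\left(K \right)} = \left(- \frac{1}{3} + \frac{\left(-3\right)^{2}}{9}\right) K^{2} = \left(- \frac{1}{3} + \frac{1}{9} \cdot 9\right) K^{2} = \left(- \frac{1}{3} + 1\right) K^{2} = \frac{2 K^{2}}{3}$)
$B{\left(-52 \right)} 2 = \frac{2 \left(-52\right)^{2}}{3} \cdot 2 = \frac{2}{3} \cdot 2704 \cdot 2 = \frac{5408}{3} \cdot 2 = \frac{10816}{3}$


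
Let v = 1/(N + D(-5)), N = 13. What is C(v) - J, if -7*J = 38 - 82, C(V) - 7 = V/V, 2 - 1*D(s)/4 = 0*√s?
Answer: 12/7 ≈ 1.7143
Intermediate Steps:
D(s) = 8 (D(s) = 8 - 0*√s = 8 - 4*0 = 8 + 0 = 8)
v = 1/21 (v = 1/(13 + 8) = 1/21 ≈ 0.047619)
C(V) = 8 (C(V) = 7 + V/V = 7 + 1 = 8)
J = 44/7 (J = -(38 - 82)/7 = -⅐*(-44) = 44/7 ≈ 6.2857)
C(v) - J = 8 - 1*44/7 = 8 - 44/7 = 12/7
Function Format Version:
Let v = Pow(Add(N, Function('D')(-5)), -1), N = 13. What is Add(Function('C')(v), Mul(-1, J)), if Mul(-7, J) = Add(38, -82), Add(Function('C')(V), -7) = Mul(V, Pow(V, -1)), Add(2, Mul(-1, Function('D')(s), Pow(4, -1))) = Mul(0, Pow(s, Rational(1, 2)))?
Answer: Rational(12, 7) ≈ 1.7143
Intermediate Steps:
Function('D')(s) = 8 (Function('D')(s) = Add(8, Mul(-4, Mul(0, Pow(s, Rational(1, 2))))) = Add(8, Mul(-4, 0)) = Add(8, 0) = 8)
v = Rational(1, 21) (v = Pow(Add(13, 8), -1) = Pow(21, -1) = Rational(1, 21) ≈ 0.047619)
Function('C')(V) = 8 (Function('C')(V) = Add(7, Mul(V, Pow(V, -1))) = Add(7, 1) = 8)
J = Rational(44, 7) (J = Mul(Rational(-1, 7), Add(38, -82)) = Mul(Rational(-1, 7), -44) = Rational(44, 7) ≈ 6.2857)
Add(Function('C')(v), Mul(-1, J)) = Add(8, Mul(-1, Rational(44, 7))) = Add(8, Rational(-44, 7)) = Rational(12, 7)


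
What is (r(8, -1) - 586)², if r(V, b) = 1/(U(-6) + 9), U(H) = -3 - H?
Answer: 49434961/144 ≈ 3.4330e+5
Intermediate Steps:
r(V, b) = 1/12 (r(V, b) = 1/((-3 - 1*(-6)) + 9) = 1/((-3 + 6) + 9) = 1/(3 + 9) = 1/12)
(r(8, -1) - 586)² = (1/12 - 586)² = (-7031/12)² = 49434961/144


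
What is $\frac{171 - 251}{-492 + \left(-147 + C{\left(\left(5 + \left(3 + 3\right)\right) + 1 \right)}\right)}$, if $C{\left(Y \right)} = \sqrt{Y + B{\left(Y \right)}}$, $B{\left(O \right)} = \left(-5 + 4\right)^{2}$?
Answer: $\frac{12780}{102077} + \frac{20 \sqrt{13}}{102077} \approx 0.12591$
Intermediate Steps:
$B{\left(O \right)} = 1$ ($B{\left(O \right)} = \left(-1\right)^{2} = 1$)
$C{\left(Y \right)} = \sqrt{1 + Y}$ ($C{\left(Y \right)} = \sqrt{Y + 1} = \sqrt{1 + Y}$)
$\frac{171 - 251}{-492 + \left(-147 + C{\left(\left(5 + \left(3 + 3\right)\right) + 1 \right)}\right)} = \frac{171 - 251}{-492 - \left(147 - \sqrt{1 + \left(\left(5 + \left(3 + 3\right)\right) + 1\right)}\right)} = - \frac{80}{-492 - \left(147 - \sqrt{1 + \left(\left(5 + 6\right) + 1\right)}\right)} = - \frac{80}{-492 - \left(147 - \sqrt{1 + \left(11 + 1\right)}\right)} = - \frac{80}{-492 - \left(147 - \sqrt{1 + 12}\right)} = - \frac{80}{-492 - \left(147 - \sqrt{13}\right)} = - \frac{80}{-639 + \sqrt{13}}$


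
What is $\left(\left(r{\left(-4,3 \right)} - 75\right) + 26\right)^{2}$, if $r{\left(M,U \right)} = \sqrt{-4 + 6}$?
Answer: $\left(49 - \sqrt{2}\right)^{2} \approx 2264.4$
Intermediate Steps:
$r{\left(M,U \right)} = \sqrt{2}$
$\left(\left(r{\left(-4,3 \right)} - 75\right) + 26\right)^{2} = \left(\left(\sqrt{2} - 75\right) + 26\right)^{2} = \left(\left(-75 + \sqrt{2}\right) + 26\right)^{2} = \left(-49 + \sqrt{2}\right)^{2}$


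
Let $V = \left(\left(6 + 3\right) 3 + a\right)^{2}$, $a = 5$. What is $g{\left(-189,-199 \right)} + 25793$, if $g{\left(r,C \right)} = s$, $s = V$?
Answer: $26817$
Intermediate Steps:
$V = 1024$ ($V = \left(\left(6 + 3\right) 3 + 5\right)^{2} = \left(9 \cdot 3 + 5\right)^{2} = \left(27 + 5\right)^{2} = 32^{2} = 1024$)
$s = 1024$
$g{\left(r,C \right)} = 1024$
$g{\left(-189,-199 \right)} + 25793 = 1024 + 25793 = 26817$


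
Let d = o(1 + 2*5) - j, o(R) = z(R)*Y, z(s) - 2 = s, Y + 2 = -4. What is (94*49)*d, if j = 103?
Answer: -833686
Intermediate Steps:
Y = -6 (Y = -2 - 4 = -6)
z(s) = 2 + s
o(R) = -12 - 6*R (o(R) = (2 + R)*(-6) = -12 - 6*R)
d = -181 (d = (-12 - 6*(1 + 2*5)) - 1*103 = (-12 - 6*(1 + 10)) - 103 = (-12 - 6*11) - 103 = (-12 - 66) - 103 = -78 - 103 = -181)
(94*49)*d = (94*49)*(-181) = 4606*(-181) = -833686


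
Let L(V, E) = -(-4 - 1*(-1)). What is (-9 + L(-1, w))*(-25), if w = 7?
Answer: 150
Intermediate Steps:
L(V, E) = 3 (L(V, E) = -(-4 + 1) = -1*(-3) = 3)
(-9 + L(-1, w))*(-25) = (-9 + 3)*(-25) = -6*(-25) = 150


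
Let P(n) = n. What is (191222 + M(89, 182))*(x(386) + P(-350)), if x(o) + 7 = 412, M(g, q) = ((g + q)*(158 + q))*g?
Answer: 461542510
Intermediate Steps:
M(g, q) = g*(158 + q)*(g + q) (M(g, q) = ((158 + q)*(g + q))*g = g*(158 + q)*(g + q))
x(o) = 405 (x(o) = -7 + 412 = 405)
(191222 + M(89, 182))*(x(386) + P(-350)) = (191222 + 89*(182² + 158*89 + 158*182 + 89*182))*(405 - 350) = (191222 + 89*(33124 + 14062 + 28756 + 16198))*55 = (191222 + 89*92140)*55 = (191222 + 8200460)*55 = 8391682*55 = 461542510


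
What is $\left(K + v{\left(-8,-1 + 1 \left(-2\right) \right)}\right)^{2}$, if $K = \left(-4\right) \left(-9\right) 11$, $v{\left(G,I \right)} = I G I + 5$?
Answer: $108241$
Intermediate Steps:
$v{\left(G,I \right)} = 5 + G I^{2}$ ($v{\left(G,I \right)} = G I I + 5 = G I^{2} + 5 = 5 + G I^{2}$)
$K = 396$ ($K = 36 \cdot 11 = 396$)
$\left(K + v{\left(-8,-1 + 1 \left(-2\right) \right)}\right)^{2} = \left(396 + \left(5 - 8 \left(-1 + 1 \left(-2\right)\right)^{2}\right)\right)^{2} = \left(396 + \left(5 - 8 \left(-1 - 2\right)^{2}\right)\right)^{2} = \left(396 + \left(5 - 8 \left(-3\right)^{2}\right)\right)^{2} = \left(396 + \left(5 - 72\right)\right)^{2} = \left(396 - 67\right)^{2} = 329^{2} = 108241$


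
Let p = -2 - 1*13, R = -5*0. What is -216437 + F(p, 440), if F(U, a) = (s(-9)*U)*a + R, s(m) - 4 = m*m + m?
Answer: -718037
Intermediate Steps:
s(m) = 4 + m + m² (s(m) = 4 + (m*m + m) = 4 + (m² + m) = 4 + (m + m²) = 4 + m + m²)
R = 0
p = -15 (p = -2 - 13 = -15)
F(U, a) = 76*U*a (F(U, a) = ((4 - 9 + (-9)²)*U)*a + 0 = ((4 - 9 + 81)*U)*a + 0 = (76*U)*a + 0 = 76*U*a + 0 = 76*U*a)
-216437 + F(p, 440) = -216437 + 76*(-15)*440 = -216437 - 501600 = -718037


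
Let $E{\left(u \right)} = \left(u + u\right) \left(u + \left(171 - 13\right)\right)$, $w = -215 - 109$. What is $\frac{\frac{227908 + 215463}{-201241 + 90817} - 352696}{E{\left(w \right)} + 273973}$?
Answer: $- \frac{38946546475}{42131283384} \approx -0.92441$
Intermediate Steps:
$w = -324$ ($w = -215 - 109 = -324$)
$E{\left(u \right)} = 2 u \left(158 + u\right)$ ($E{\left(u \right)} = 2 u \left(u + \left(171 - 13\right)\right) = 2 u \left(u + 158\right) = 2 u \left(158 + u\right)$)
$\frac{\frac{227908 + 215463}{-201241 + 90817} - 352696}{E{\left(w \right)} + 273973} = \frac{\frac{227908 + 215463}{-201241 + 90817} - 352696}{2 \left(-324\right) \left(158 - 324\right) + 273973} = \frac{\frac{443371}{-110424} - 352696}{2 \left(-324\right) \left(-166\right) + 273973} = \frac{443371 \left(- \frac{1}{110424}\right) - 352696}{107568 + 273973} = \frac{- \frac{443371}{110424} - 352696}{381541} = \left(- \frac{38946546475}{110424}\right) \frac{1}{381541} = - \frac{38946546475}{42131283384}$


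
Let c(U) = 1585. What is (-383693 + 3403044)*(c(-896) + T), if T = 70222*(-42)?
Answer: -8900258697389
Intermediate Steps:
T = -2949324
(-383693 + 3403044)*(c(-896) + T) = (-383693 + 3403044)*(1585 - 2949324) = 3019351*(-2947739) = -8900258697389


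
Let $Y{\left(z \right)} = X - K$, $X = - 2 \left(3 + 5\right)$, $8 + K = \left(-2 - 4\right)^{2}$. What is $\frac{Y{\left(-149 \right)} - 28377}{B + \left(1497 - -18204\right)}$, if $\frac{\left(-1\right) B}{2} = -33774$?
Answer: $- \frac{28421}{87249} \approx -0.32575$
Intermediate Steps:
$B = 67548$ ($B = \left(-2\right) \left(-33774\right) = 67548$)
$K = 28$ ($K = -8 + \left(-2 - 4\right)^{2} = -8 + \left(-6\right)^{2} = -8 + 36 = 28$)
$X = -16$ ($X = \left(-2\right) 8 = -16$)
$Y{\left(z \right)} = -44$ ($Y{\left(z \right)} = -16 - 28 = -44$)
$\frac{Y{\left(-149 \right)} - 28377}{B + \left(1497 - -18204\right)} = \frac{-44 - 28377}{67548 + \left(1497 - -18204\right)} = - \frac{28421}{67548 + \left(1497 + 18204\right)} = - \frac{28421}{67548 + 19701} = - \frac{28421}{87249}$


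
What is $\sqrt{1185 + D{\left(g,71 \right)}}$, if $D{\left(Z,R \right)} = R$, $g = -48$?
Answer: $2 \sqrt{314} \approx 35.44$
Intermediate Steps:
$\sqrt{1185 + D{\left(g,71 \right)}} = \sqrt{1185 + 71} = \sqrt{1256} = 2 \sqrt{314}$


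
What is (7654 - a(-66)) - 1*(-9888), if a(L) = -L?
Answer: 17476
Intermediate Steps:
(7654 - a(-66)) - 1*(-9888) = (7654 - (-1)*(-66)) - 1*(-9888) = (7654 - 1*66) + 9888 = (7654 - 66) + 9888 = 7588 + 9888 = 17476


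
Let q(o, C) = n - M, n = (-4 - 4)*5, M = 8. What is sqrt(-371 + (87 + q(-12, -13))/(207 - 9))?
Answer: I*sqrt(1615218)/66 ≈ 19.256*I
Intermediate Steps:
n = -40 (n = -8*5 = -40)
q(o, C) = -48 (q(o, C) = -40 - 1*8 = -40 - 8 = -48)
sqrt(-371 + (87 + q(-12, -13))/(207 - 9)) = sqrt(-371 + (87 - 48)/(207 - 9)) = sqrt(-371 + 39/198) = sqrt(-371 + 39*(1/198)) = sqrt(-371 + 13/66) = sqrt(-24473/66) = I*sqrt(1615218)/66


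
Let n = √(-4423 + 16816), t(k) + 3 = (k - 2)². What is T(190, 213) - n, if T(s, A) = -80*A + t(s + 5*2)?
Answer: 22161 - 27*√17 ≈ 22050.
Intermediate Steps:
t(k) = -3 + (-2 + k)² (t(k) = -3 + (k - 2)² = -3 + (-2 + k)²)
T(s, A) = -3 + (8 + s)² - 80*A (T(s, A) = -80*A + (-3 + (-2 + (s + 5*2))²) = -80*A + (-3 + (-2 + (s + 10))²) = -80*A + (-3 + (-2 + (10 + s))²) = -80*A + (-3 + (8 + s)²) = -3 + (8 + s)² - 80*A)
n = 27*√17 (n = √12393 = 27*√17 ≈ 111.32)
T(190, 213) - n = (-3 + (8 + 190)² - 80*213) - 27*√17 = (-3 + 198² - 17040) - 27*√17 = (-3 + 39204 - 17040) - 27*√17 = 22161 - 27*√17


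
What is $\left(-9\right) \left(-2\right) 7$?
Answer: $126$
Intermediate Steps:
$\left(-9\right) \left(-2\right) 7 = 18 \cdot 7 = 126$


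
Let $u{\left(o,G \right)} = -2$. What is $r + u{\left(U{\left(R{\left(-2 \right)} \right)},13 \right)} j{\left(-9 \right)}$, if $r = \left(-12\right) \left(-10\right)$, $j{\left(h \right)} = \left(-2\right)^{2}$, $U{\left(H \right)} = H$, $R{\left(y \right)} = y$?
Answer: $112$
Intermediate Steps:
$j{\left(h \right)} = 4$
$r = 120$
$r + u{\left(U{\left(R{\left(-2 \right)} \right)},13 \right)} j{\left(-9 \right)} = 120 - 8 = 112$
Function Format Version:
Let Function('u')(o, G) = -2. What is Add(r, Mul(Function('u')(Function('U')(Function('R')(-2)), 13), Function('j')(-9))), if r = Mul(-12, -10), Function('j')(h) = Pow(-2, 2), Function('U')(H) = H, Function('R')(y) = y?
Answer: 112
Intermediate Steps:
Function('j')(h) = 4
r = 120
Add(r, Mul(Function('u')(Function('U')(Function('R')(-2)), 13), Function('j')(-9))) = Add(120, Mul(-2, 4)) = Add(120, -8) = 112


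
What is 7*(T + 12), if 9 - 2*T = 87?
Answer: -189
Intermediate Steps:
T = -39 (T = 9/2 - 1/2*87 = 9/2 - 87/2 = -39)
7*(T + 12) = 7*(-39 + 12) = 7*(-27) = -189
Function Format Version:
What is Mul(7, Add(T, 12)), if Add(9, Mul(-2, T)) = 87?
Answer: -189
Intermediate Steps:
T = -39 (T = Add(Rational(9, 2), Mul(Rational(-1, 2), 87)) = Add(Rational(9, 2), Rational(-87, 2)) = -39)
Mul(7, Add(T, 12)) = Mul(7, Add(-39, 12)) = Mul(7, -27) = -189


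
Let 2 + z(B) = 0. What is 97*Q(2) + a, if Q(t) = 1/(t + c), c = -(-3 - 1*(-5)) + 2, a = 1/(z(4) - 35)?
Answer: 3587/74 ≈ 48.473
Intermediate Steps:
z(B) = -2 (z(B) = -2 + 0 = -2)
a = -1/37 (a = 1/(-2 - 35) = 1/(-37) = -1/37 ≈ -0.027027)
c = 0 (c = -(-3 + 5) + 2 = -1*2 + 2 = -2 + 2 = 0)
Q(t) = 1/t (Q(t) = 1/(t + 0) = 1/t)
97*Q(2) + a = 97/2 - 1/37 = 3587/74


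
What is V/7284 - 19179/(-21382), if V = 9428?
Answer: 85322333/38936622 ≈ 2.1913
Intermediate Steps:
V/7284 - 19179/(-21382) = 9428/7284 - 19179/(-21382) = 9428*(1/7284) - 19179*(-1/21382) = 2357/1821 + 19179/21382 = 85322333/38936622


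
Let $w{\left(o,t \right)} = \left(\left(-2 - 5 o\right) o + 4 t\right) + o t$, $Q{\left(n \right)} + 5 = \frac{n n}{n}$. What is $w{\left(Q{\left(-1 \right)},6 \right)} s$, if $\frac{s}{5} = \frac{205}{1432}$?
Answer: $- \frac{46125}{358} \approx -128.84$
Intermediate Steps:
$Q{\left(n \right)} = -5 + n$ ($Q{\left(n \right)} = -5 + \frac{n n}{n} = -5 + \frac{n^{2}}{n} = -5 + n$)
$s = \frac{1025}{1432}$ ($s = 5 \cdot \frac{205}{1432} = \frac{1025}{1432} \approx 0.71578$)
$w{\left(o,t \right)} = 4 t + o t + o \left(-2 - 5 o\right)$ ($w{\left(o,t \right)} = \left(o \left(-2 - 5 o\right) + 4 t\right) + o t = \left(4 t + o \left(-2 - 5 o\right)\right) + o t = 4 t + o t + o \left(-2 - 5 o\right)$)
$w{\left(Q{\left(-1 \right)},6 \right)} s = \left(- 5 \left(-5 - 1\right)^{2} - 2 \left(-5 - 1\right) + 4 \cdot 6 + \left(-5 - 1\right) 6\right) \frac{1025}{1432} = \left(- 5 \left(-6\right)^{2} - -12 + 24 - 36\right) \frac{1025}{1432} = \left(\left(-5\right) 36 + 12 + 24 - 36\right) \frac{1025}{1432} = \left(-180 + 12 + 24 - 36\right) \frac{1025}{1432} = \left(-180\right) \frac{1025}{1432} = - \frac{46125}{358}$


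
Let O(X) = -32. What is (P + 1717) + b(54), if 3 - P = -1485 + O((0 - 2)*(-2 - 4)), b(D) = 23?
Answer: 3260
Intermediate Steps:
P = 1520 (P = 3 - (-1485 - 32) = 3 - 1*(-1517) = 3 + 1517 = 1520)
(P + 1717) + b(54) = (1520 + 1717) + 23 = 3237 + 23 = 3260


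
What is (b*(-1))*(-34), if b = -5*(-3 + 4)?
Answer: -170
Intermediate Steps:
b = -5 (b = -5*1 = -5)
(b*(-1))*(-34) = -5*(-1)*(-34) = 5*(-34) = -170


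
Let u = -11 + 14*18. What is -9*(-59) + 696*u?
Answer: 168267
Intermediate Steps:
u = 241 (u = -11 + 252 = 241)
-9*(-59) + 696*u = -9*(-59) + 696*241 = 531 + 167736 = 168267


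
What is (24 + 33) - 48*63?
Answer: -2967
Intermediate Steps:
(24 + 33) - 48*63 = 57 - 3024 = -2967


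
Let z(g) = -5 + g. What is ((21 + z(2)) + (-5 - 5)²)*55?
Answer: 6490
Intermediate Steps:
((21 + z(2)) + (-5 - 5)²)*55 = ((21 + (-5 + 2)) + (-5 - 5)²)*55 = ((21 - 3) + (-10)²)*55 = (18 + 100)*55 = 118*55 = 6490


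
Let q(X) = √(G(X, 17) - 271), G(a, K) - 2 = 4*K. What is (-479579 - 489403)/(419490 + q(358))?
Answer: -135492753060/58657286767 + 322994*I*√201/58657286767 ≈ -2.3099 + 7.8068e-5*I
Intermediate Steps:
G(a, K) = 2 + 4*K
q(X) = I*√201 (q(X) = √((2 + 4*17) - 271) = √((2 + 68) - 271) = √(70 - 271) = √(-201) = I*√201)
(-479579 - 489403)/(419490 + q(358)) = (-479579 - 489403)/(419490 + I*√201) = -968982/(419490 + I*√201)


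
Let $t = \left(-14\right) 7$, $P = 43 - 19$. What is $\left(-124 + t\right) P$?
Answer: $-5328$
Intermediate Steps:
$P = 24$ ($P = 43 - 19 = 24$)
$t = -98$
$\left(-124 + t\right) P = \left(-124 - 98\right) 24 = \left(-222\right) 24 = -5328$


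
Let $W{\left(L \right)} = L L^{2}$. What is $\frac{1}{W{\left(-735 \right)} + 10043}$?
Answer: $- \frac{1}{397055332} \approx -2.5185 \cdot 10^{-9}$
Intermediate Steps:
$W{\left(L \right)} = L^{3}$
$\frac{1}{W{\left(-735 \right)} + 10043} = \frac{1}{\left(-735\right)^{3} + 10043} = \frac{1}{-397065375 + 10043} = \frac{1}{-397055332} = - \frac{1}{397055332}$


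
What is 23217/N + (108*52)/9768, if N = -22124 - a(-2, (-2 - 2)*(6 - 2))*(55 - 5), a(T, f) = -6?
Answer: -394773/807488 ≈ -0.48889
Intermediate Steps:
N = -21824 (N = -22124 - (-6)*(55 - 5) = -22124 - (-6)*50 = -22124 - 1*(-300) = -22124 + 300 = -21824)
23217/N + (108*52)/9768 = 23217/(-21824) + (108*52)/9768 = 23217*(-1/21824) + 5616*(1/9768) = -23217/21824 + 234/407 = -394773/807488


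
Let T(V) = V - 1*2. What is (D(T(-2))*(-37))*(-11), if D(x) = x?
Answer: -1628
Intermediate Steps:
T(V) = -2 + V (T(V) = V - 2 = -2 + V)
(D(T(-2))*(-37))*(-11) = ((-2 - 2)*(-37))*(-11) = -4*(-37)*(-11) = 148*(-11) = -1628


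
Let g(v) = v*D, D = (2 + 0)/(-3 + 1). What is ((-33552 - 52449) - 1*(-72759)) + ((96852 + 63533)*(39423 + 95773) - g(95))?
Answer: 21683397313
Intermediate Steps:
D = -1 (D = 2/(-2) = 2*(-½) = -1)
g(v) = -v (g(v) = v*(-1) = -v)
((-33552 - 52449) - 1*(-72759)) + ((96852 + 63533)*(39423 + 95773) - g(95)) = ((-33552 - 52449) - 1*(-72759)) + ((96852 + 63533)*(39423 + 95773) - (-1)*95) = (-86001 + 72759) + (160385*135196 - 1*(-95)) = -13242 + (21683410460 + 95) = -13242 + 21683410555 = 21683397313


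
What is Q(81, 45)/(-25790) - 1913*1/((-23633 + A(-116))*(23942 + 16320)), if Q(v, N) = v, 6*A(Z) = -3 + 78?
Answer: -76982357981/24526511046090 ≈ -0.0031387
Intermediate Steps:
A(Z) = 25/2 (A(Z) = (-3 + 78)/6 = (⅙)*75 = 25/2)
Q(81, 45)/(-25790) - 1913*1/((-23633 + A(-116))*(23942 + 16320)) = 81/(-25790) - 1913*1/((-23633 + 25/2)*(23942 + 16320)) = 81*(-1/25790) - 1913/((-47241/2*40262)) = -81/25790 - 1913/(-951008571) = -81/25790 - 1913*(-1/951008571) = -81/25790 + 1913/951008571 = -76982357981/24526511046090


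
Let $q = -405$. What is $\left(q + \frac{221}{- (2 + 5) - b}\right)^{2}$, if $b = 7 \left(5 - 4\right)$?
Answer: $\frac{34703881}{196} \approx 1.7706 \cdot 10^{5}$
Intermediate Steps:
$b = 7$ ($b = 7 \cdot 1 = 7$)
$\left(q + \frac{221}{- (2 + 5) - b}\right)^{2} = \left(-405 + \frac{221}{- (2 + 5) - 7}\right)^{2} = \left(-405 + \frac{221}{\left(-1\right) 7 - 7}\right)^{2} = \left(-405 + \frac{221}{-7 - 7}\right)^{2} = \left(-405 + \frac{221}{-14}\right)^{2} = \left(-405 + 221 \left(- \frac{1}{14}\right)\right)^{2} = \left(-405 - \frac{221}{14}\right)^{2} = \left(- \frac{5891}{14}\right)^{2} = \frac{34703881}{196}$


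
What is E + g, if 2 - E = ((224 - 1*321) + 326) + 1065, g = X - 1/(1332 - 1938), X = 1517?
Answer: 136351/606 ≈ 225.00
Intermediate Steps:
g = 919303/606 (g = 1517 - 1/(1332 - 1938) = 1517 - 1/(-606) = 1517 - 1*(-1/606) = 1517 + 1/606 = 919303/606 ≈ 1517.0)
E = -1292 (E = 2 - (((224 - 1*321) + 326) + 1065) = 2 - (((224 - 321) + 326) + 1065) = 2 - ((-97 + 326) + 1065) = 2 - (229 + 1065) = 2 - 1*1294 = 2 - 1294 = -1292)
E + g = -1292 + 919303/606 = 136351/606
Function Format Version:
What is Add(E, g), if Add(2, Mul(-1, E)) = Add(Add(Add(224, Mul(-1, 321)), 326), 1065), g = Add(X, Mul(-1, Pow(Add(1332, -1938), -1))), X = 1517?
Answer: Rational(136351, 606) ≈ 225.00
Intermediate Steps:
g = Rational(919303, 606) (g = Add(1517, Mul(-1, Pow(Add(1332, -1938), -1))) = Add(1517, Mul(-1, Pow(-606, -1))) = Add(1517, Mul(-1, Rational(-1, 606))) = Add(1517, Rational(1, 606)) = Rational(919303, 606) ≈ 1517.0)
E = -1292 (E = Add(2, Mul(-1, Add(Add(Add(224, Mul(-1, 321)), 326), 1065))) = Add(2, Mul(-1, Add(Add(Add(224, -321), 326), 1065))) = Add(2, Mul(-1, Add(Add(-97, 326), 1065))) = Add(2, Mul(-1, Add(229, 1065))) = Add(2, Mul(-1, 1294)) = Add(2, -1294) = -1292)
Add(E, g) = Add(-1292, Rational(919303, 606)) = Rational(136351, 606)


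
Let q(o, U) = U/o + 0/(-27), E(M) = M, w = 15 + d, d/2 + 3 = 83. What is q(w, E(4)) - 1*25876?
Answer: -4528296/175 ≈ -25876.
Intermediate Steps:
d = 160 (d = -6 + 2*83 = -6 + 166 = 160)
w = 175 (w = 15 + 160 = 175)
q(o, U) = U/o (q(o, U) = U/o + 0*(-1/27) = U/o + 0 = U/o)
q(w, E(4)) - 1*25876 = 4/175 - 1*25876 = 4*(1/175) - 25876 = 4/175 - 25876 = -4528296/175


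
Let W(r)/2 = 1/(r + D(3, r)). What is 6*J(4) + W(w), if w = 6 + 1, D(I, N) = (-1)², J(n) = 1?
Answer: 25/4 ≈ 6.2500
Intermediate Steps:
D(I, N) = 1
w = 7
W(r) = 2/(1 + r) (W(r) = 2/(r + 1) = 2/(1 + r))
6*J(4) + W(w) = 6*1 + 2/(1 + 7) = 6 + 2/8 = 6 + 2*(⅛) = 6 + ¼ = 25/4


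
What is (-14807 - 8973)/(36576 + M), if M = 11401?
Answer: -23780/47977 ≈ -0.49565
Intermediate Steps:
(-14807 - 8973)/(36576 + M) = (-14807 - 8973)/(36576 + 11401) = -23780/47977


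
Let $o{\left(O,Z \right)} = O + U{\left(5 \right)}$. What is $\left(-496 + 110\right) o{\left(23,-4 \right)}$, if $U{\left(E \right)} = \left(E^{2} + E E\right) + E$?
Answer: $-30108$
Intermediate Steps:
$U{\left(E \right)} = E + 2 E^{2}$ ($U{\left(E \right)} = \left(E^{2} + E^{2}\right) + E = 2 E^{2} + E = E + 2 E^{2}$)
$o{\left(O,Z \right)} = 55 + O$ ($o{\left(O,Z \right)} = O + 5 \left(1 + 2 \cdot 5\right) = O + 5 \left(1 + 10\right) = O + 5 \cdot 11 = O + 55 = 55 + O$)
$\left(-496 + 110\right) o{\left(23,-4 \right)} = \left(-496 + 110\right) \left(55 + 23\right) = \left(-386\right) 78 = -30108$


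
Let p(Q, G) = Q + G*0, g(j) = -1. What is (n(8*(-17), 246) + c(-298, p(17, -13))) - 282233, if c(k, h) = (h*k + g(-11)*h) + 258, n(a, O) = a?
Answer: -287194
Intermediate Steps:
p(Q, G) = Q (p(Q, G) = Q + 0 = Q)
c(k, h) = 258 - h + h*k (c(k, h) = (h*k - h) + 258 = (-h + h*k) + 258 = 258 - h + h*k)
(n(8*(-17), 246) + c(-298, p(17, -13))) - 282233 = (8*(-17) + (258 - 1*17 + 17*(-298))) - 282233 = (-136 + (258 - 17 - 5066)) - 282233 = (-136 - 4825) - 282233 = -4961 - 282233 = -287194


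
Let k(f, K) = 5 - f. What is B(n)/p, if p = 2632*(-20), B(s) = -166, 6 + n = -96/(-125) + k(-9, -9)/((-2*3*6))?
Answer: 83/26320 ≈ 0.0031535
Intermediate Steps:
n = -12647/2250 (n = -6 + (-96/(-125) + (5 - 1*(-9))/((-2*3*6))) = -6 + (-96*(-1/125) + (5 + 9)/((-6*6))) = -6 + (96/125 + 14/(-36)) = -6 + (96/125 + 14*(-1/36)) = -6 + (96/125 - 7/18) = -6 + 853/2250 = -12647/2250 ≈ -5.6209)
p = -52640
B(n)/p = -166/(-52640) = -166*(-1/52640) = 83/26320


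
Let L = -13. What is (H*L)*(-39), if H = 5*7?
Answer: 17745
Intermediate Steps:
H = 35
(H*L)*(-39) = (35*(-13))*(-39) = -455*(-39) = 17745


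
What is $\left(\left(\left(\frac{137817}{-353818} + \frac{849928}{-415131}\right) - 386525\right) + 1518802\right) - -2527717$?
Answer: $\frac{28293819082180259}{7730569482} \approx 3.66 \cdot 10^{6}$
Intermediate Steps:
$\left(\left(\left(\frac{137817}{-353818} + \frac{849928}{-415131}\right) - 386525\right) + 1518802\right) - -2527717 = \left(\left(\left(137817 \left(- \frac{1}{353818}\right) + 849928 \left(- \frac{1}{415131}\right)\right) - 386525\right) + 1518802\right) + 2527717 = \left(\left(\left(- \frac{137817}{353818} - \frac{849928}{415131}\right) - 386525\right) + 1518802\right) + 2527717 = \left(\left(- \frac{18838522849}{7730569482} - 386525\right) + 1518802\right) + 2527717 = \left(- \frac{2988077207552899}{7730569482} + 1518802\right) + 2527717 = \frac{8753127182847665}{7730569482} + 2527717 = \frac{28293819082180259}{7730569482}$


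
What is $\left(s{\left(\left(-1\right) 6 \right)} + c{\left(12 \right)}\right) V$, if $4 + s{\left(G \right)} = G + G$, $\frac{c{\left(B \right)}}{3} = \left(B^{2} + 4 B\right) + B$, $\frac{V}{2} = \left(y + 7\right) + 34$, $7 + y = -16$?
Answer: $21456$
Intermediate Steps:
$y = -23$ ($y = -7 - 16 = -23$)
$V = 36$ ($V = 2 \left(\left(-23 + 7\right) + 34\right) = 2 \left(-16 + 34\right) = 2 \cdot 18 = 36$)
$c{\left(B \right)} = 3 B^{2} + 15 B$ ($c{\left(B \right)} = 3 \left(\left(B^{2} + 4 B\right) + B\right) = 3 \left(B^{2} + 5 B\right) = 3 B^{2} + 15 B$)
$s{\left(G \right)} = -4 + 2 G$ ($s{\left(G \right)} = -4 + \left(G + G\right) = -4 + 2 G$)
$\left(s{\left(\left(-1\right) 6 \right)} + c{\left(12 \right)}\right) V = \left(\left(-4 + 2 \left(\left(-1\right) 6\right)\right) + 3 \cdot 12 \left(5 + 12\right)\right) 36 = \left(\left(-4 + 2 \left(-6\right)\right) + 3 \cdot 12 \cdot 17\right) 36 = \left(\left(-4 - 12\right) + 612\right) 36 = \left(-16 + 612\right) 36 = 596 \cdot 36 = 21456$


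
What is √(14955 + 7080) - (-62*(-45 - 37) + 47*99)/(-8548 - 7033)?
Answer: 9737/15581 + √22035 ≈ 149.07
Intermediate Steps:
√(14955 + 7080) - (-62*(-45 - 37) + 47*99)/(-8548 - 7033) = √22035 - (-62*(-82) + 4653)/(-15581) = √22035 - (5084 + 4653)*(-1)/15581 = √22035 - 9737*(-1)/15581 = √22035 - 1*(-9737/15581) = √22035 + 9737/15581 = 9737/15581 + √22035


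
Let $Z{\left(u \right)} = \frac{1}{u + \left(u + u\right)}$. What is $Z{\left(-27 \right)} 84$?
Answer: $- \frac{28}{27} \approx -1.037$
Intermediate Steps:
$Z{\left(u \right)} = \frac{1}{3 u}$ ($Z{\left(u \right)} = \frac{1}{u + 2 u} = \frac{1}{3 u}$)
$Z{\left(-27 \right)} 84 = \frac{1}{3 \left(-27\right)} 84 = \frac{1}{3} \left(- \frac{1}{27}\right) 84 = \left(- \frac{1}{81}\right) 84 = - \frac{28}{27}$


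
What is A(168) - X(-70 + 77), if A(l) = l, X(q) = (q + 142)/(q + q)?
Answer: 2203/14 ≈ 157.36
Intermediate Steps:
X(q) = (142 + q)/(2*q) (X(q) = (142 + q)/((2*q)) = (142 + q)*(1/(2*q)) = (142 + q)/(2*q))
A(168) - X(-70 + 77) = 168 - (142 + (-70 + 77))/(2*(-70 + 77)) = 168 - (142 + 7)/(2*7) = 168 - 149/(2*7) = 168 - 1*149/14 = 168 - 149/14 = 2203/14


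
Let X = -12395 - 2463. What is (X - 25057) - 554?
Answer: -40469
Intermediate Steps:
X = -14858
(X - 25057) - 554 = (-14858 - 25057) - 554 = -39915 - 554 = -40469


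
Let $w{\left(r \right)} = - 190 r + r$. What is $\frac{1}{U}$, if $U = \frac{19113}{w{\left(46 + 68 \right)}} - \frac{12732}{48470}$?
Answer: $- \frac{174055770}{200121797} \approx -0.86975$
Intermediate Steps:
$w{\left(r \right)} = - 189 r$
$U = - \frac{200121797}{174055770}$ ($U = \frac{19113}{\left(-189\right) \left(46 + 68\right)} - \frac{12732}{48470} = \frac{19113}{\left(-189\right) 114} - \frac{6366}{24235} = \frac{19113}{-21546} - \frac{6366}{24235} = 19113 \left(- \frac{1}{21546}\right) - \frac{6366}{24235} = - \frac{6371}{7182} - \frac{6366}{24235} = - \frac{200121797}{174055770} \approx -1.1498$)
$\frac{1}{U} = \frac{1}{- \frac{200121797}{174055770}} = - \frac{174055770}{200121797}$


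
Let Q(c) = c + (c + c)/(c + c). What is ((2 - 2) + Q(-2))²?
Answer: 1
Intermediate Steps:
Q(c) = 1 + c (Q(c) = c + (2*c)/((2*c)) = c + (2*c)*(1/(2*c)) = c + 1 = 1 + c)
((2 - 2) + Q(-2))² = ((2 - 2) + (1 - 2))² = (0 - 1)² = (-1)² = 1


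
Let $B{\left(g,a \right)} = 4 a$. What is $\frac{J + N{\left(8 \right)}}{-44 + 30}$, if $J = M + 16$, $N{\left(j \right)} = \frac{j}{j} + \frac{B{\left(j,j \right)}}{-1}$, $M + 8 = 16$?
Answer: $\frac{1}{2} \approx 0.5$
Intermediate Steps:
$M = 8$ ($M = -8 + 16 = 8$)
$N{\left(j \right)} = 1 - 4 j$ ($N{\left(j \right)} = \frac{j}{j} + \frac{4 j}{-1} = 1 + 4 j \left(-1\right) = 1 - 4 j$)
$J = 24$ ($J = 8 + 16 = 24$)
$\frac{J + N{\left(8 \right)}}{-44 + 30} = \frac{24 + \left(1 - 32\right)}{-44 + 30} = \frac{24 + \left(1 - 32\right)}{-14} = \left(24 - 31\right) \left(- \frac{1}{14}\right) = \left(-7\right) \left(- \frac{1}{14}\right) = \frac{1}{2}$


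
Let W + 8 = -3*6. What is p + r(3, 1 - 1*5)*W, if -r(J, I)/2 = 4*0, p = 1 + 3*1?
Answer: 4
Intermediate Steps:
W = -26 (W = -8 - 3*6 = -8 - 18 = -26)
p = 4 (p = 1 + 3 = 4)
r(J, I) = 0 (r(J, I) = -8*0 = -2*0 = 0)
p + r(3, 1 - 1*5)*W = 4 + 0*(-26) = 4 + 0 = 4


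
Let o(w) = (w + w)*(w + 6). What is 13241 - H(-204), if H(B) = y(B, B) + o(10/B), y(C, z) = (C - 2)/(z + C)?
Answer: 137760181/10404 ≈ 13241.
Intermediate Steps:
o(w) = 2*w*(6 + w) (o(w) = (2*w)*(6 + w) = 2*w*(6 + w))
y(C, z) = (-2 + C)/(C + z)
H(B) = (-2 + B)/(2*B) + 20*(6 + 10/B)/B (H(B) = (-2 + B)/(B + B) + 2*(10/B)*(6 + 10/B) = (-2 + B)/((2*B)) + 20*(6 + 10/B)/B = (1/(2*B))*(-2 + B) + 20*(6 + 10/B)/B = (-2 + B)/(2*B) + 20*(6 + 10/B)/B)
13241 - H(-204) = 13241 - (1/2 + 119/(-204) + 200/(-204)**2) = 13241 - (1/2 + 119*(-1/204) + 200*(1/41616)) = 13241 - (1/2 - 7/12 + 25/5202) = 13241 - 1*(-817/10404) = 13241 + 817/10404 = 137760181/10404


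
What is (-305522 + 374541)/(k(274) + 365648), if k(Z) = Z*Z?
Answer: 69019/440724 ≈ 0.15660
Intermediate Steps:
k(Z) = Z²
(-305522 + 374541)/(k(274) + 365648) = (-305522 + 374541)/(274² + 365648) = 69019/(75076 + 365648) = 69019/440724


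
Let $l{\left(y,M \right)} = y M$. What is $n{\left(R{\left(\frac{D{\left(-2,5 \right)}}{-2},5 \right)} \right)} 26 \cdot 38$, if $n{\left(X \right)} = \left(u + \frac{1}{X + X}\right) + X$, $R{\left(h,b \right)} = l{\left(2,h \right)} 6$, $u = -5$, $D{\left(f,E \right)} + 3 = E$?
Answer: $- \frac{101023}{6} \approx -16837.0$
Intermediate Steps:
$D{\left(f,E \right)} = -3 + E$
$l{\left(y,M \right)} = M y$
$R{\left(h,b \right)} = 12 h$ ($R{\left(h,b \right)} = h 2 \cdot 6 = 2 h 6 = 12 h$)
$n{\left(X \right)} = -5 + X + \frac{1}{2 X}$ ($n{\left(X \right)} = \left(-5 + \frac{1}{X + X}\right) + X = \left(-5 + \frac{1}{2 X}\right) + X = -5 + X + \frac{1}{2 X}$)
$n{\left(R{\left(\frac{D{\left(-2,5 \right)}}{-2},5 \right)} \right)} 26 \cdot 38 = \left(-5 + 12 \frac{-3 + 5}{-2} + \frac{1}{2 \cdot 12 \frac{-3 + 5}{-2}}\right) 26 \cdot 38 = \left(-5 + 12 \cdot 2 \left(- \frac{1}{2}\right) + \frac{1}{2 \cdot 12 \cdot 2 \left(- \frac{1}{2}\right)}\right) 26 \cdot 38 = \left(-5 + 12 \left(-1\right) + \frac{1}{2 \cdot 12 \left(-1\right)}\right) 26 \cdot 38 = \left(-5 - 12 + \frac{1}{2 \left(-12\right)}\right) 26 \cdot 38 = \left(-5 - 12 + \frac{1}{2} \left(- \frac{1}{12}\right)\right) 26 \cdot 38 = \left(-5 - 12 - \frac{1}{24}\right) 26 \cdot 38 = \left(- \frac{409}{24}\right) 26 \cdot 38 = \left(- \frac{5317}{12}\right) 38 = - \frac{101023}{6}$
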